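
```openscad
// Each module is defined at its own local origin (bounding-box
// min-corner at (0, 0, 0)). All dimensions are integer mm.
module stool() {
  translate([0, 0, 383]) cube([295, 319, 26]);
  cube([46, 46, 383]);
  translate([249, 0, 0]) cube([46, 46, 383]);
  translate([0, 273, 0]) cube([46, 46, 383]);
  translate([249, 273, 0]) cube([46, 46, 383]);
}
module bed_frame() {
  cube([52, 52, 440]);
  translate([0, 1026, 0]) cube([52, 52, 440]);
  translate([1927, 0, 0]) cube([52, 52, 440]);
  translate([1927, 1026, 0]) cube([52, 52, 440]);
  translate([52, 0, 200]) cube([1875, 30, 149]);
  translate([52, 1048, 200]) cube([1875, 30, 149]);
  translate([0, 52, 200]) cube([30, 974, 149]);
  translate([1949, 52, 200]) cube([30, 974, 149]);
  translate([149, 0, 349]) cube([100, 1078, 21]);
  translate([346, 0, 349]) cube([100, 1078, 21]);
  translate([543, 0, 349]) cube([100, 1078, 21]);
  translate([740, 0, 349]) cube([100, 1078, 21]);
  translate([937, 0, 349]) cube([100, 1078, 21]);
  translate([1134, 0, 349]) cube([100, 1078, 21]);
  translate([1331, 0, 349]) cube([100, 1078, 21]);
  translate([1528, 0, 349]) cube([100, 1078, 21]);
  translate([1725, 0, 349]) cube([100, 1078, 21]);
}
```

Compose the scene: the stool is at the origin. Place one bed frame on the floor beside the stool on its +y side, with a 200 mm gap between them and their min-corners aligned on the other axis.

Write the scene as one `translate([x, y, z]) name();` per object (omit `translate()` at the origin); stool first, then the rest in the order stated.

stool();
translate([0, 519, 0]) bed_frame();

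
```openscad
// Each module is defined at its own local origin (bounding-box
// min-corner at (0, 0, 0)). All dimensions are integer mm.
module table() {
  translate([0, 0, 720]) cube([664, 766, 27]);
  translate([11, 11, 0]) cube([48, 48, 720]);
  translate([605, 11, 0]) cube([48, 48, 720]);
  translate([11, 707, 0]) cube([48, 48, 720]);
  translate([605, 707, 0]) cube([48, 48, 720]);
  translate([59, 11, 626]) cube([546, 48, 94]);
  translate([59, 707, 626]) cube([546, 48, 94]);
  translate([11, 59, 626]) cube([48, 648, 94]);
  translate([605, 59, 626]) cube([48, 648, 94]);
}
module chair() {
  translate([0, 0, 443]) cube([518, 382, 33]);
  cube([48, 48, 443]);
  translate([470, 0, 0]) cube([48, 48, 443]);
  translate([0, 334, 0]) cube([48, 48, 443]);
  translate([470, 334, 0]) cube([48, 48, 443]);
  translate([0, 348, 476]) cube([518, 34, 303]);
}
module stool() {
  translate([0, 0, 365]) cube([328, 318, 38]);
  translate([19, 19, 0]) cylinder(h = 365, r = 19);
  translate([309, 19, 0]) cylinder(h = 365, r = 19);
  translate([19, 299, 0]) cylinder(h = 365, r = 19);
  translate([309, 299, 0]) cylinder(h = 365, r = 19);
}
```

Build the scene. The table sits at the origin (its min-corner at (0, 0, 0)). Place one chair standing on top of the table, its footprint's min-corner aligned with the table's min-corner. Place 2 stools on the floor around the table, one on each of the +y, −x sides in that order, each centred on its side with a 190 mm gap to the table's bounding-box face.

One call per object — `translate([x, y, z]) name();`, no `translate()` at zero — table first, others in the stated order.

table();
translate([0, 0, 747]) chair();
translate([168, 956, 0]) stool();
translate([-518, 224, 0]) stool();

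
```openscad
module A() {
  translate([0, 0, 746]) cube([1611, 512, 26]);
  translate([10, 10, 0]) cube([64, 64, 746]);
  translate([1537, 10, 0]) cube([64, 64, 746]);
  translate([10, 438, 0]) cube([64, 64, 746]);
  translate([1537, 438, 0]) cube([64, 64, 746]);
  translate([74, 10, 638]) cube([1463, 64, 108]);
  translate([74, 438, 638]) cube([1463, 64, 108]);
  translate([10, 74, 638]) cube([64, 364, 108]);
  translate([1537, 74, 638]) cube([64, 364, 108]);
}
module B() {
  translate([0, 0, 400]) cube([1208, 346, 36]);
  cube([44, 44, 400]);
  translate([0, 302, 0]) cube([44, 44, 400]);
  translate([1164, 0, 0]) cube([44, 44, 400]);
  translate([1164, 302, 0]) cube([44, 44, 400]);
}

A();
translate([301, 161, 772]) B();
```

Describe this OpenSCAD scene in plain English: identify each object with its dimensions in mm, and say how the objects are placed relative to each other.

A is a table: top 1611 mm (x) × 512 mm (y), 26 mm thick, upper face at z = 772 mm, on four 64×64 mm square legs, each inset 10 mm from the nearest pair of top edges, running from z = 0 to the bottom of the top. Four apron rails, 64 mm thick and 108 mm tall, run between adjacent legs with their top edges flush with the underside of the top and their outer faces flush with the legs' outer faces.

B is a bench: a 1208×346 mm seat slab, 36 mm thick, top at z = 436 mm, on four 44×44 mm square legs flush with the seat corners and standing on z = 0.

The bench is on top of the table.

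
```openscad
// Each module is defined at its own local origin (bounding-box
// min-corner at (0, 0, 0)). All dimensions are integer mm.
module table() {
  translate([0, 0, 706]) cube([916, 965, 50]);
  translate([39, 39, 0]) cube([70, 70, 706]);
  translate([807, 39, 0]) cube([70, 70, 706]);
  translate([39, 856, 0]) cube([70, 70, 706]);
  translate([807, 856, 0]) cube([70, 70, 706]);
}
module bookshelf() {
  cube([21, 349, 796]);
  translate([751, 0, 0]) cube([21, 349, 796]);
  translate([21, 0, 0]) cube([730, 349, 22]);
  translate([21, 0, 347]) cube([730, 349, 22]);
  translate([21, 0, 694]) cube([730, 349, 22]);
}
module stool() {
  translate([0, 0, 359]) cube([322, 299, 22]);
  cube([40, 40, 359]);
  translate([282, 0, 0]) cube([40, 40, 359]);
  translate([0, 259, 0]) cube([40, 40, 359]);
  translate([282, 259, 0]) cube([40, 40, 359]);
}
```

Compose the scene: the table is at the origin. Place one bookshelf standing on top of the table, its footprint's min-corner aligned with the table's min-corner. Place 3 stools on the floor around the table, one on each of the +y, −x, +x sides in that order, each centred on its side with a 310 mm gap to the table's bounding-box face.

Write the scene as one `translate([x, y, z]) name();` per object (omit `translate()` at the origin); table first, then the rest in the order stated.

table();
translate([0, 0, 756]) bookshelf();
translate([297, 1275, 0]) stool();
translate([-632, 333, 0]) stool();
translate([1226, 333, 0]) stool();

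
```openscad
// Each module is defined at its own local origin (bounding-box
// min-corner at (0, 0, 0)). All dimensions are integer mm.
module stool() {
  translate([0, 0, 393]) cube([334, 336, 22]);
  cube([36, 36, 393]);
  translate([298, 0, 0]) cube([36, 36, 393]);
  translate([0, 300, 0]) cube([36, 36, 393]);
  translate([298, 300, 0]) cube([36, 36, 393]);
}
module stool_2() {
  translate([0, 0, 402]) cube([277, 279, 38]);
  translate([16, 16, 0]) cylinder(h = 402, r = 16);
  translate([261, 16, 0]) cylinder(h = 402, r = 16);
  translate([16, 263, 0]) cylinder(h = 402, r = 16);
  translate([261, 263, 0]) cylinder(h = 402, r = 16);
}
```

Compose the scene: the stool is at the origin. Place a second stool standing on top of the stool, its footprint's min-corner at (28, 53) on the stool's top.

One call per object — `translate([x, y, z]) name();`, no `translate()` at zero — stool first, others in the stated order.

stool();
translate([28, 53, 415]) stool_2();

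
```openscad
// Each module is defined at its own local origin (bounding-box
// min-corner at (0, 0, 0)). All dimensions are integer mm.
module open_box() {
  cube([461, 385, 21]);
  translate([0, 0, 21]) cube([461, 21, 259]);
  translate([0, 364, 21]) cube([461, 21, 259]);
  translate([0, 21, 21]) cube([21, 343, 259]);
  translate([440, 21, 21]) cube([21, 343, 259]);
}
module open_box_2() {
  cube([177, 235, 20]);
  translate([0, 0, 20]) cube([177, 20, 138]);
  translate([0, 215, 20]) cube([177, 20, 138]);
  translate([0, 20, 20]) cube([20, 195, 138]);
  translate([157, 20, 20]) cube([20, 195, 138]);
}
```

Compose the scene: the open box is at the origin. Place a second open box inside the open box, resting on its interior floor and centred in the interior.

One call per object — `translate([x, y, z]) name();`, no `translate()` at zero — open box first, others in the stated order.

open_box();
translate([142, 75, 21]) open_box_2();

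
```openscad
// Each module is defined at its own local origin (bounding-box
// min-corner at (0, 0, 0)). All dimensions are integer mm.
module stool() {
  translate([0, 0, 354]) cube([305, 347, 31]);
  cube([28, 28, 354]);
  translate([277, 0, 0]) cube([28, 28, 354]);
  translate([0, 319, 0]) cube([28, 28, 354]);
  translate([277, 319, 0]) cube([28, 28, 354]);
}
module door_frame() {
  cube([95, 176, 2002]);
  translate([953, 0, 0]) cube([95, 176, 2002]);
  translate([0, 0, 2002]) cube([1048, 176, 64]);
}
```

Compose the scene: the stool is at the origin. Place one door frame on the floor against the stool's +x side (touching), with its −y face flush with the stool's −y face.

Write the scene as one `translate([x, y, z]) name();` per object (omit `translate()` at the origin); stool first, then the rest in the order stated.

stool();
translate([305, 0, 0]) door_frame();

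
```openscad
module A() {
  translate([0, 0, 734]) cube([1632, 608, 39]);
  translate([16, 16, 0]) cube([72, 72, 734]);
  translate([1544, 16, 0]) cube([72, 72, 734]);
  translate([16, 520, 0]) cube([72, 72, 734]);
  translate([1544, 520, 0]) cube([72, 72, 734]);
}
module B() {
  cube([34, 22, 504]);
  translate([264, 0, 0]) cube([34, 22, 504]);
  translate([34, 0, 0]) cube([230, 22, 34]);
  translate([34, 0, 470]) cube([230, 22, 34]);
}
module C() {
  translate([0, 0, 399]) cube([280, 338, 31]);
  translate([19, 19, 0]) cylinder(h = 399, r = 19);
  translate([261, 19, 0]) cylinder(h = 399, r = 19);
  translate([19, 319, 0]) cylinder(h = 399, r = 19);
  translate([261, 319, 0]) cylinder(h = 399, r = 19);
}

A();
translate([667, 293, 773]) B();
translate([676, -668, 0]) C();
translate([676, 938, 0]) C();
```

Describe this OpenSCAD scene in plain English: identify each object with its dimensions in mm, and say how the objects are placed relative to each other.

A is a table: top 1632 mm (x) × 608 mm (y), 39 mm thick, upper face at z = 773 mm, on four 72×72 mm square legs, each inset 16 mm from the nearest pair of top edges, running from z = 0 to the bottom of the top.

B is a picture frame with a 230×436 mm rectangular opening (x by z) and a uniform 34 mm border on every side. Frame depth is 22 mm along y. It is built from two vertical stiles running the full outside height and two horizontal rails spanning the gap between the stiles.

C is a four-legged stool. The seat is 280×338 mm, 31 mm thick, top at z = 430 mm. It stands on four round legs, each 38 mm in diameter, from z = 0 to the seat underside, each leg's axis is inset half a diameter from the nearest pair of seat edges (so the leg's bounding box is flush with the corner).

The picture frame is on top of the table, centred. Two stools sit around the table at the −y, +y sides.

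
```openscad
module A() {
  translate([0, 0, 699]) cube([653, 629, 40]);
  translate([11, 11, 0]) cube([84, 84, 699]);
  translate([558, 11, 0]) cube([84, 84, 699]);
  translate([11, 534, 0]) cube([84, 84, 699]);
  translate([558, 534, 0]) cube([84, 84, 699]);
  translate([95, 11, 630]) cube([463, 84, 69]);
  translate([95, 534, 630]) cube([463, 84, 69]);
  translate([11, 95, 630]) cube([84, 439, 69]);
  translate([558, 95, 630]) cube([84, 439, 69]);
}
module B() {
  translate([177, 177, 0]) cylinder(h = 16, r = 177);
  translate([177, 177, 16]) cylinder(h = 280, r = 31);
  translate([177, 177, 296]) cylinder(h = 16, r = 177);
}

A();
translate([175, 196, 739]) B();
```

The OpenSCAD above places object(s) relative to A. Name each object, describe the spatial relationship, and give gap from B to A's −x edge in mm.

The spool's min-x is at 175; the table's min-x is 0; gap = 175 mm.

A is a table. B is a spool. The spool is on top of the table. The gap from the spool to the table's −x edge is 175 mm.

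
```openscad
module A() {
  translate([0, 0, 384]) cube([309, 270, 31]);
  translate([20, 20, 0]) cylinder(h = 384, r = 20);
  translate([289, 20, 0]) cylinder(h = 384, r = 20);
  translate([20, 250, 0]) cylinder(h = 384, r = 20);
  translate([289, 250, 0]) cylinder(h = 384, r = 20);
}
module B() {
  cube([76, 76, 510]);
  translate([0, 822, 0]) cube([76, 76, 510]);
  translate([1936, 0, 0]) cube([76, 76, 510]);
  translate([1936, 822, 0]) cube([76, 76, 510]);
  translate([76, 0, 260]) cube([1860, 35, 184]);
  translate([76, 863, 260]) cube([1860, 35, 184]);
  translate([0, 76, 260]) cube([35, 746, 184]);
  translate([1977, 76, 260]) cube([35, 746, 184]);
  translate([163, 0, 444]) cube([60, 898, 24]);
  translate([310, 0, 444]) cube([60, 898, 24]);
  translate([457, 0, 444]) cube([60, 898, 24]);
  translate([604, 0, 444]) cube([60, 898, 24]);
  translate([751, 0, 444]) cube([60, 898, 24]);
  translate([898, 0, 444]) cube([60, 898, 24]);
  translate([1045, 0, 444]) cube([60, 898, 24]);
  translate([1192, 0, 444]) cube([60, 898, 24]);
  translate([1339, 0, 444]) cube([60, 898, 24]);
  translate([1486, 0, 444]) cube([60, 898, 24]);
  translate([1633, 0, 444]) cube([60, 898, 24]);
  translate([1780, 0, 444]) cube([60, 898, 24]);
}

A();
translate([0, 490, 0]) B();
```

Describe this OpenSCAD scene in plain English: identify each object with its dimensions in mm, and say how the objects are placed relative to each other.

A is a four-legged stool. The seat is a 309×270×31 mm slab whose top surface is at z = 415 mm; four round legs, each 40 mm in diameter, run from the floor (z = 0) to the underside of the seat, each leg's axis is inset half a diameter from the nearest pair of seat edges (so the leg's bounding box is flush with the corner).

B is a bed frame 2012 mm long (x) by 898 mm wide (y). Four 76×76 mm corner posts, 510 mm tall, at the corners of the footprint. Four rails of 35 mm thickness and 184 mm height run between adjacent posts with their undersides at z = 260 mm, their outer faces flush with the outside of the frame (the two x-running rails run between the posts' inner faces; the two y-running rails run between the posts' inner faces). 12 slats, each 60 mm wide (x) and 24 mm thick, lie across the top of the two x-running rails, running the full 898 mm width of the frame in y; the slats are evenly spaced along x between the inner faces of the end posts with equal gaps (rounded down to the nearest mm) at the −x end and between each pair — any rounding remainder accumulates at the +x end.

The bed frame is on the floor beside the stool on its +y side.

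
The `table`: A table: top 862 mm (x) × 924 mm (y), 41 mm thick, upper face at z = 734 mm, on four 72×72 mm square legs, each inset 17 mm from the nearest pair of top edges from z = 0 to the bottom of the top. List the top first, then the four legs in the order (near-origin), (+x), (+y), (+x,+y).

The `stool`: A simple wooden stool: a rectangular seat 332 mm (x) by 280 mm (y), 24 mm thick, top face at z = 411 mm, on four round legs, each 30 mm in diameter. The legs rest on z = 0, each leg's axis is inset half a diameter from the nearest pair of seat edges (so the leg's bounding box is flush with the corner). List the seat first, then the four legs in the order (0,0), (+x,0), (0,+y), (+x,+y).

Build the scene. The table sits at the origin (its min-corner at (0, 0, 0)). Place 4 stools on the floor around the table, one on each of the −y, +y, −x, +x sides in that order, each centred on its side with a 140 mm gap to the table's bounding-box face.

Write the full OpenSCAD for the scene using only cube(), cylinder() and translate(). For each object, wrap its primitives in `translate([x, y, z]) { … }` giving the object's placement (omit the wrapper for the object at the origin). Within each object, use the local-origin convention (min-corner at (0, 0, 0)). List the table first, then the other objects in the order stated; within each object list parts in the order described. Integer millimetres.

translate([0, 0, 693]) cube([862, 924, 41]);
translate([17, 17, 0]) cube([72, 72, 693]);
translate([773, 17, 0]) cube([72, 72, 693]);
translate([17, 835, 0]) cube([72, 72, 693]);
translate([773, 835, 0]) cube([72, 72, 693]);
translate([265, -420, 0]) {
  translate([0, 0, 387]) cube([332, 280, 24]);
  translate([15, 15, 0]) cylinder(h = 387, r = 15);
  translate([317, 15, 0]) cylinder(h = 387, r = 15);
  translate([15, 265, 0]) cylinder(h = 387, r = 15);
  translate([317, 265, 0]) cylinder(h = 387, r = 15);
}
translate([265, 1064, 0]) {
  translate([0, 0, 387]) cube([332, 280, 24]);
  translate([15, 15, 0]) cylinder(h = 387, r = 15);
  translate([317, 15, 0]) cylinder(h = 387, r = 15);
  translate([15, 265, 0]) cylinder(h = 387, r = 15);
  translate([317, 265, 0]) cylinder(h = 387, r = 15);
}
translate([-472, 322, 0]) {
  translate([0, 0, 387]) cube([332, 280, 24]);
  translate([15, 15, 0]) cylinder(h = 387, r = 15);
  translate([317, 15, 0]) cylinder(h = 387, r = 15);
  translate([15, 265, 0]) cylinder(h = 387, r = 15);
  translate([317, 265, 0]) cylinder(h = 387, r = 15);
}
translate([1002, 322, 0]) {
  translate([0, 0, 387]) cube([332, 280, 24]);
  translate([15, 15, 0]) cylinder(h = 387, r = 15);
  translate([317, 15, 0]) cylinder(h = 387, r = 15);
  translate([15, 265, 0]) cylinder(h = 387, r = 15);
  translate([317, 265, 0]) cylinder(h = 387, r = 15);
}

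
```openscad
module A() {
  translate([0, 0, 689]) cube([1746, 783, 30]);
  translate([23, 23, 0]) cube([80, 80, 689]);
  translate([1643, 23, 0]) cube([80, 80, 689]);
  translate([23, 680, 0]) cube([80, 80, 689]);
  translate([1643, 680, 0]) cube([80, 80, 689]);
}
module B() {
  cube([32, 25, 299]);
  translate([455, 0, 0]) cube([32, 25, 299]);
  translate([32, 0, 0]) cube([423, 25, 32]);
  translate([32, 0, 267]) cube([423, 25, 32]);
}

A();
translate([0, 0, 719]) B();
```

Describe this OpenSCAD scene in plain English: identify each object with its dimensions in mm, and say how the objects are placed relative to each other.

A is a table with a 1746×783 mm rectangular top, 30 mm thick, top surface at z = 719 mm, supported by four 80×80 mm square legs, each inset 23 mm from the nearest pair of top edges, running from the floor.

B is a rectangular picture frame lying in the x–z plane (depth along y). The opening is 423 mm wide (x) by 235 mm tall (z), surrounded by a border 32 mm wide on all four sides. The frame is 25 mm deep and is made of two full-height vertical stiles with two horizontal rails fitted between them.

The picture frame is on top of the table.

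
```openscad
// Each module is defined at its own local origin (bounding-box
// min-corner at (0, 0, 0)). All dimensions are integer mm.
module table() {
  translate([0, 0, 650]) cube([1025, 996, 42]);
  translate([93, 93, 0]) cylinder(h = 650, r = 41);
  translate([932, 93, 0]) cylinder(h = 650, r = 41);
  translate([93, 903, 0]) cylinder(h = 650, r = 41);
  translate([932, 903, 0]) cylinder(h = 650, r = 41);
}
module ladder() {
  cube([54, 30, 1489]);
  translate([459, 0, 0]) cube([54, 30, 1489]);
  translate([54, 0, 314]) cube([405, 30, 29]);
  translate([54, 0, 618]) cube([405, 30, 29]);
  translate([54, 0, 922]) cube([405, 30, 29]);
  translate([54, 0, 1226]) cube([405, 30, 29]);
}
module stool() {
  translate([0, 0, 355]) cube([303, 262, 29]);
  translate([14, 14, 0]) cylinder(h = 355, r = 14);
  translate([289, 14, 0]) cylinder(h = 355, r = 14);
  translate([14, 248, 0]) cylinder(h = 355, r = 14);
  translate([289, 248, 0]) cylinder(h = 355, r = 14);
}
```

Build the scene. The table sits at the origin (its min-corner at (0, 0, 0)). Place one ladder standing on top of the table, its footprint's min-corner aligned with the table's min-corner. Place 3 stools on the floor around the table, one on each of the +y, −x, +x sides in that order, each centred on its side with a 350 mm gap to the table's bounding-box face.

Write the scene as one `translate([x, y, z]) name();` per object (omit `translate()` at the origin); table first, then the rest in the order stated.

table();
translate([0, 0, 692]) ladder();
translate([361, 1346, 0]) stool();
translate([-653, 367, 0]) stool();
translate([1375, 367, 0]) stool();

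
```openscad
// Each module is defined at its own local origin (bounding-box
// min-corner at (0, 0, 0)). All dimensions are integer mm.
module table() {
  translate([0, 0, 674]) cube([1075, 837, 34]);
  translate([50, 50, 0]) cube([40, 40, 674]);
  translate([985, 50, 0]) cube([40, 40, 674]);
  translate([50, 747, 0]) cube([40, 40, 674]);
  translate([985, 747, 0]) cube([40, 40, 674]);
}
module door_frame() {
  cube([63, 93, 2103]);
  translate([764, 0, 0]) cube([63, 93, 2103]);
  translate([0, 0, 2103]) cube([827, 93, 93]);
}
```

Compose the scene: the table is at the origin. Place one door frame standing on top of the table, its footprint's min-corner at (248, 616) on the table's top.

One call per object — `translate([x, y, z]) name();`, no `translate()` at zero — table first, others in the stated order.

table();
translate([248, 616, 708]) door_frame();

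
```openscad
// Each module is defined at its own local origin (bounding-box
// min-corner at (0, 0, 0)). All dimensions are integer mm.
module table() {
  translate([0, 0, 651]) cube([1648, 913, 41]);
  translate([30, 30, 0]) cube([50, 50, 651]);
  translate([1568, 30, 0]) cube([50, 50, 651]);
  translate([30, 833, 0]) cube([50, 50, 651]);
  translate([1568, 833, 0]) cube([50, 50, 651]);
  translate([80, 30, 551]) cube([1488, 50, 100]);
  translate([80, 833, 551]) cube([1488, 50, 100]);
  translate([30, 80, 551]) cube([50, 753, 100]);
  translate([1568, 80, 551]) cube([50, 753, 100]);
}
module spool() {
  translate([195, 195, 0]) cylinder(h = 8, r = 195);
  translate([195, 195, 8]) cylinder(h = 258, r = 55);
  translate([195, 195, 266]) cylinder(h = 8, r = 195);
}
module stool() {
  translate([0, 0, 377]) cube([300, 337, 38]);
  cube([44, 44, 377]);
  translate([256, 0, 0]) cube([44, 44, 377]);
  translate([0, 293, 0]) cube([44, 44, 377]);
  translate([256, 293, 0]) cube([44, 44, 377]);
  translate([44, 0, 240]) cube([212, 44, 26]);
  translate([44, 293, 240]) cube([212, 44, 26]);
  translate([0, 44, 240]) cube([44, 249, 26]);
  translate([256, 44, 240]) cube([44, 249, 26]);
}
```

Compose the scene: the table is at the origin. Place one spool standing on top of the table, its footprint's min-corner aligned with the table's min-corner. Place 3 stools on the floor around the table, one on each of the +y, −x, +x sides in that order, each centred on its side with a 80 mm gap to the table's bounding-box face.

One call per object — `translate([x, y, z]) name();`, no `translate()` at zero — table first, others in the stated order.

table();
translate([0, 0, 692]) spool();
translate([674, 993, 0]) stool();
translate([-380, 288, 0]) stool();
translate([1728, 288, 0]) stool();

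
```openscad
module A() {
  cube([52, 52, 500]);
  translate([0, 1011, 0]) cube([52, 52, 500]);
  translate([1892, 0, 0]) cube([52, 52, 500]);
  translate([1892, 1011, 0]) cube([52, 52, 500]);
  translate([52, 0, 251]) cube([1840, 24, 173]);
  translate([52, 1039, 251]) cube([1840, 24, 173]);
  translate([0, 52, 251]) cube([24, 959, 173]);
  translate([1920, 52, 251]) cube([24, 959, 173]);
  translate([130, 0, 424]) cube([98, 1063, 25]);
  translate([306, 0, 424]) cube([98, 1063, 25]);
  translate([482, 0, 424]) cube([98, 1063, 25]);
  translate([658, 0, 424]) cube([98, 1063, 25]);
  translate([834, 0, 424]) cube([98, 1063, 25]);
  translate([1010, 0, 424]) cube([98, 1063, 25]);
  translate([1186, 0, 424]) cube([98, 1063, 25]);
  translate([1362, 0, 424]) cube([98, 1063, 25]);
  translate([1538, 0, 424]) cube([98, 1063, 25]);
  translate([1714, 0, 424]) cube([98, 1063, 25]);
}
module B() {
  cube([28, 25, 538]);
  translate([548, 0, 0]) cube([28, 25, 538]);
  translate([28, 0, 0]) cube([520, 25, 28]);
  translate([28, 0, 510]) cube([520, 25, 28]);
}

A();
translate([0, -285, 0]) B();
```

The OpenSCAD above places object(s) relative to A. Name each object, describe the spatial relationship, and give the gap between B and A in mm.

The picture frame's nearest face is 260 mm from the bed frame's −y face.

A is a bed frame. B is a picture frame. The picture frame is on the floor beside the bed frame on its −y side. The gap between the picture frame and the bed frame is 260 mm.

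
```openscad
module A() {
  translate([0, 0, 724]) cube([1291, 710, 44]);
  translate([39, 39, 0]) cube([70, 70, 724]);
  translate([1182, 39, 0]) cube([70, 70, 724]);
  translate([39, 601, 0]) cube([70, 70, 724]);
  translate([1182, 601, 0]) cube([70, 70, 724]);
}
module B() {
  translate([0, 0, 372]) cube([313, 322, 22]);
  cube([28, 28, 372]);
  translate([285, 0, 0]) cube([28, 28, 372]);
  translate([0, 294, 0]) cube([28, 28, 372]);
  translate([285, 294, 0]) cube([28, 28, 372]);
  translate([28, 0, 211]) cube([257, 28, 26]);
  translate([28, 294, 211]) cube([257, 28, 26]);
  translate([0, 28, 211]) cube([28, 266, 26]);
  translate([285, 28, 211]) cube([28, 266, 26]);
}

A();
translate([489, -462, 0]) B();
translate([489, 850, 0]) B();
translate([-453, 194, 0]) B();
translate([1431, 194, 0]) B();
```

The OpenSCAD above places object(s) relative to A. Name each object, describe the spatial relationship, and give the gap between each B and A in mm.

A is a table. B is a stool. Four stools sit around the table at the −y, +y, −x, +x sides. The gap between each stool and the table is 140 mm.

Each stool's nearest face is 140 mm from the table's bounding box.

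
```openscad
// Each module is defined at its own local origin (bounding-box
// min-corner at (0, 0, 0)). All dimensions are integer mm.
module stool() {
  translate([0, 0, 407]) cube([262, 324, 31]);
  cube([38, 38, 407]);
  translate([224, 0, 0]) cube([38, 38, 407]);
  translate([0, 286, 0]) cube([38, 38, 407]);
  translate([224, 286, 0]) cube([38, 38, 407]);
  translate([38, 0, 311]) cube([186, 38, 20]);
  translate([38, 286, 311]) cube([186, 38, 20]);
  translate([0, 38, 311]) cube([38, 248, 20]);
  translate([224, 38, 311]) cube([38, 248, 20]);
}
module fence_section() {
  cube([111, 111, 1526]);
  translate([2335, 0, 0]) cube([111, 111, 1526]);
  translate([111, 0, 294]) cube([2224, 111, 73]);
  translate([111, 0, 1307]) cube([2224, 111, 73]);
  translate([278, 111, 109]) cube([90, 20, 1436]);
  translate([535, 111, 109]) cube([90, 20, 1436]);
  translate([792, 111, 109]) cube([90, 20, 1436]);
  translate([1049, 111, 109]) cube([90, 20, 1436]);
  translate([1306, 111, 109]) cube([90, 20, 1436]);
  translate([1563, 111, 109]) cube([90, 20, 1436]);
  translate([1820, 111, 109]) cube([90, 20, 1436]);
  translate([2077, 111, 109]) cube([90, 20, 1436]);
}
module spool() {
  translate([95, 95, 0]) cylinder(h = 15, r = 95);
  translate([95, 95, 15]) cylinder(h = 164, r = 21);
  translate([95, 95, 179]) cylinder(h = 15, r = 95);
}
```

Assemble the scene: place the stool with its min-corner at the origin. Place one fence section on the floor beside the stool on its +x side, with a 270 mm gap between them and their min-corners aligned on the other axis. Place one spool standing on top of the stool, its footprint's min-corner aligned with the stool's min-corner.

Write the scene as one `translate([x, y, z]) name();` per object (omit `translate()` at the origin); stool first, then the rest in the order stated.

stool();
translate([532, 0, 0]) fence_section();
translate([0, 0, 438]) spool();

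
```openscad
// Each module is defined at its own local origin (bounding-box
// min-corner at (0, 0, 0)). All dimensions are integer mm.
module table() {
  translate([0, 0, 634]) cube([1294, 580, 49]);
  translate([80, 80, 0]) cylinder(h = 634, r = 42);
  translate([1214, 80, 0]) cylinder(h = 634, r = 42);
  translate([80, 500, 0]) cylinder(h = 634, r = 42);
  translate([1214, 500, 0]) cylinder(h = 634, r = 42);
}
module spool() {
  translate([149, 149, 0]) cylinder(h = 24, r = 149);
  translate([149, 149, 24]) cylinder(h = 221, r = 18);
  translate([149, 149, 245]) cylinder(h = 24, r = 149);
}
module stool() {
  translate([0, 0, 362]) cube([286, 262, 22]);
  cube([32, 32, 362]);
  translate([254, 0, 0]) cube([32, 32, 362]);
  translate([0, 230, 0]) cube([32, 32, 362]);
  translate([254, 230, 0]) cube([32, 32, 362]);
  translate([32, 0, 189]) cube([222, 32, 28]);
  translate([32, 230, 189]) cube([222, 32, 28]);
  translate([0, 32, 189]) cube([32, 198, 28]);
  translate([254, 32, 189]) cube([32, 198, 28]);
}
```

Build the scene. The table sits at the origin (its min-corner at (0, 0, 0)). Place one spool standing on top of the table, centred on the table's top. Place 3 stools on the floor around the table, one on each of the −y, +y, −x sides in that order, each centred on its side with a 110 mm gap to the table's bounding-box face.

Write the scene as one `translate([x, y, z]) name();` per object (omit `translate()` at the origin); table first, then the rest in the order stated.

table();
translate([498, 141, 683]) spool();
translate([504, -372, 0]) stool();
translate([504, 690, 0]) stool();
translate([-396, 159, 0]) stool();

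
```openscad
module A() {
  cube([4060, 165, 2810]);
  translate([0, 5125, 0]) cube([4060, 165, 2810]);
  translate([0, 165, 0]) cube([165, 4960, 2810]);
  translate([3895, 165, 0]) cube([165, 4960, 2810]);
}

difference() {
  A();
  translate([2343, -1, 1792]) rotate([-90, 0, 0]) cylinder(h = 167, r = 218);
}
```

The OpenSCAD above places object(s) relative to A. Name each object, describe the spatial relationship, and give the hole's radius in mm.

The subtracted cylinder has r = 218 mm.

A is a house frame. The house frame has a circular hole through its front wall. The hole's radius is 218 mm.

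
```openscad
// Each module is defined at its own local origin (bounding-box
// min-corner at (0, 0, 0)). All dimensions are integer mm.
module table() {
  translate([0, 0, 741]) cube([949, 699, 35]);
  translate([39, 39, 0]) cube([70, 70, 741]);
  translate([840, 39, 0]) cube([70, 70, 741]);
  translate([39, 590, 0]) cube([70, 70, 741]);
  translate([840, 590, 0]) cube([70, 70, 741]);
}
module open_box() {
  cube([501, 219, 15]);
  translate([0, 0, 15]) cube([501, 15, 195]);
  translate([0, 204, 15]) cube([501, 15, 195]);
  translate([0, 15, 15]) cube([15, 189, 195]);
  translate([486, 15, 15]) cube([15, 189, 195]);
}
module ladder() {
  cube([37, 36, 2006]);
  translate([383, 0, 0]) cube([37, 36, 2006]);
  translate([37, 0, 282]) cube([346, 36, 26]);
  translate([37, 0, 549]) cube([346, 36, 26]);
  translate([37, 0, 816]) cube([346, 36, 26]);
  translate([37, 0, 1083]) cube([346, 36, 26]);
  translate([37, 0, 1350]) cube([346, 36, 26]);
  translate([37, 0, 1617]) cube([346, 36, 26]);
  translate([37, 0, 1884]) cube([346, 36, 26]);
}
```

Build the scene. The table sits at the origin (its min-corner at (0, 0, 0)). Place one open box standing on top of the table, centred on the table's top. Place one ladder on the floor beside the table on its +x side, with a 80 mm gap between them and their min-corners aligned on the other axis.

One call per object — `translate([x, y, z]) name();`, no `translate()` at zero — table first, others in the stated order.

table();
translate([224, 240, 776]) open_box();
translate([1029, 0, 0]) ladder();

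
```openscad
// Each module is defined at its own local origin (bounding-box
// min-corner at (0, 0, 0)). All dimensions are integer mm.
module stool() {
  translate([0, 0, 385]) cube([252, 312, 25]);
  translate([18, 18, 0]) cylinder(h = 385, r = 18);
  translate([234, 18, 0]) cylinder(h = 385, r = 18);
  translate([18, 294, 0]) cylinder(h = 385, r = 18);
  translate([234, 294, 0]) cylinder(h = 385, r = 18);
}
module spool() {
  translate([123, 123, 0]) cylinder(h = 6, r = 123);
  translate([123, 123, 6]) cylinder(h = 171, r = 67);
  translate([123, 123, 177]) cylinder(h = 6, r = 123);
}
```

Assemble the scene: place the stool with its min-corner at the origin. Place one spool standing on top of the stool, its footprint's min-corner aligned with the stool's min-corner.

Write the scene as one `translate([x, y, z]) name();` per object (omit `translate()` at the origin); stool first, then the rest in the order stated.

stool();
translate([0, 0, 410]) spool();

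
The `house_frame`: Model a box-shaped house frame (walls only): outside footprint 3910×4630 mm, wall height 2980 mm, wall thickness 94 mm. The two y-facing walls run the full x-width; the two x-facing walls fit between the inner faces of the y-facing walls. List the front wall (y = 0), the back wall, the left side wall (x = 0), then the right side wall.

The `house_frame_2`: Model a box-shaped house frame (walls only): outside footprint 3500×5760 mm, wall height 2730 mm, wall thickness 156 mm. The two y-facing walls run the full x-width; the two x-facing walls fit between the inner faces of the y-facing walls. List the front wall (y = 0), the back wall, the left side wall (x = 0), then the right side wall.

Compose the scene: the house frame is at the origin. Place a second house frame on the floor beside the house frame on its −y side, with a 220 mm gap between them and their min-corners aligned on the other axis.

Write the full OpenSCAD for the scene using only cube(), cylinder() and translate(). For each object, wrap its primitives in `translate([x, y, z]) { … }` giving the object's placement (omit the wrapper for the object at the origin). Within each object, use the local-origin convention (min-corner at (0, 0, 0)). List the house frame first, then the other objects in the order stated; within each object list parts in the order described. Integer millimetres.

cube([3910, 94, 2980]);
translate([0, 4536, 0]) cube([3910, 94, 2980]);
translate([0, 94, 0]) cube([94, 4442, 2980]);
translate([3816, 94, 0]) cube([94, 4442, 2980]);
translate([0, -5980, 0]) {
  cube([3500, 156, 2730]);
  translate([0, 5604, 0]) cube([3500, 156, 2730]);
  translate([0, 156, 0]) cube([156, 5448, 2730]);
  translate([3344, 156, 0]) cube([156, 5448, 2730]);
}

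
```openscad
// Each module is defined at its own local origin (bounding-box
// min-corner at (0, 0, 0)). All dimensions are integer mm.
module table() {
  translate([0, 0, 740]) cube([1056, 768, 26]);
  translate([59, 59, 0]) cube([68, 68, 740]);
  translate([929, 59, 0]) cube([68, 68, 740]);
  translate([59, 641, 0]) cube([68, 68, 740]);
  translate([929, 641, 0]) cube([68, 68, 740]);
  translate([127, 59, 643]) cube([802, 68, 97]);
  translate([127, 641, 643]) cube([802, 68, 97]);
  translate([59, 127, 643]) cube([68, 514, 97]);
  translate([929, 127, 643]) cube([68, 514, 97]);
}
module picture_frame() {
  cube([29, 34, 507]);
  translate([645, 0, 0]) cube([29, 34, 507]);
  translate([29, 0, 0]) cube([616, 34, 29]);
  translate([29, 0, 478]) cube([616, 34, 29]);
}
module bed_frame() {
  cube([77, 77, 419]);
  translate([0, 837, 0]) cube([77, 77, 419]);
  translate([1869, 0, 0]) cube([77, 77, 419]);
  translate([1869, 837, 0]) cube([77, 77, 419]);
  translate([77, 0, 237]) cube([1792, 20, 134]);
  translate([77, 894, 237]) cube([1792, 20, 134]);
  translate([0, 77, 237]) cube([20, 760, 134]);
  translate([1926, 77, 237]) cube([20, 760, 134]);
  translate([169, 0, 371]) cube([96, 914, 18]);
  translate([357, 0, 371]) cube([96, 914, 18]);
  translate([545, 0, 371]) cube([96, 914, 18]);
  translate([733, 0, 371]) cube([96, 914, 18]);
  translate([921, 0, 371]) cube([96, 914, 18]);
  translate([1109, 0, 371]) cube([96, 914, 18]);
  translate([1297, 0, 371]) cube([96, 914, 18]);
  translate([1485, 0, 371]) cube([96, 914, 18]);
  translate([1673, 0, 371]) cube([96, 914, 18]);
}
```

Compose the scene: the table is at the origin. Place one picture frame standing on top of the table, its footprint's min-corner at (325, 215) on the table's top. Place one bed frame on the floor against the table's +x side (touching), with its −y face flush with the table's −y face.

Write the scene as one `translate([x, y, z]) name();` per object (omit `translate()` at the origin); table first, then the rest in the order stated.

table();
translate([325, 215, 766]) picture_frame();
translate([1056, 0, 0]) bed_frame();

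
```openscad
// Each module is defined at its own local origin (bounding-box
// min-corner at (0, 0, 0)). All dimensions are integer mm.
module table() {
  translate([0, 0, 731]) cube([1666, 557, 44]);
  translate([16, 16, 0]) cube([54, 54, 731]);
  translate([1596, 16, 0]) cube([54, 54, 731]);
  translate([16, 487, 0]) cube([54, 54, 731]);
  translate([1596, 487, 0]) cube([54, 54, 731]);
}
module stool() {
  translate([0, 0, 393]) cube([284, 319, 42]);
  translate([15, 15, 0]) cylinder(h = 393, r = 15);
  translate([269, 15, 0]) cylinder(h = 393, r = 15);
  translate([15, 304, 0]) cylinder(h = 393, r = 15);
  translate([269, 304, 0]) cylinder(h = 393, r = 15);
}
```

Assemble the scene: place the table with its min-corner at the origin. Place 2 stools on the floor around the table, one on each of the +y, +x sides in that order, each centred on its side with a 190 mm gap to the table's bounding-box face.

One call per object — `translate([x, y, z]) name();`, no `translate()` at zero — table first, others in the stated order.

table();
translate([691, 747, 0]) stool();
translate([1856, 119, 0]) stool();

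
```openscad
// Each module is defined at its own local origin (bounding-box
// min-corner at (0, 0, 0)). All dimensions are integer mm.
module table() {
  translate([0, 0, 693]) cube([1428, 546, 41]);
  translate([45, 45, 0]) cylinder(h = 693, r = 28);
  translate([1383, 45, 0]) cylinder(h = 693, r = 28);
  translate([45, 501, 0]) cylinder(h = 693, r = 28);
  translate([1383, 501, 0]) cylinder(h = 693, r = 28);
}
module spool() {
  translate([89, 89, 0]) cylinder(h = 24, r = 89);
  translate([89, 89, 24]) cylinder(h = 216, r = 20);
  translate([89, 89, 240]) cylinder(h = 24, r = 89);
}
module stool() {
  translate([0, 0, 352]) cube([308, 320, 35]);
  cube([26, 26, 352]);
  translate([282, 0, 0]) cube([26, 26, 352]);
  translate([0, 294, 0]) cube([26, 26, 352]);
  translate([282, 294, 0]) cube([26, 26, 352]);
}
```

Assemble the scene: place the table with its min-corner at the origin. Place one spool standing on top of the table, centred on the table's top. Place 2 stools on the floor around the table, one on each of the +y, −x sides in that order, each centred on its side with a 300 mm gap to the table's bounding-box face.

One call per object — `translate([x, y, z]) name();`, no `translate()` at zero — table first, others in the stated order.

table();
translate([625, 184, 734]) spool();
translate([560, 846, 0]) stool();
translate([-608, 113, 0]) stool();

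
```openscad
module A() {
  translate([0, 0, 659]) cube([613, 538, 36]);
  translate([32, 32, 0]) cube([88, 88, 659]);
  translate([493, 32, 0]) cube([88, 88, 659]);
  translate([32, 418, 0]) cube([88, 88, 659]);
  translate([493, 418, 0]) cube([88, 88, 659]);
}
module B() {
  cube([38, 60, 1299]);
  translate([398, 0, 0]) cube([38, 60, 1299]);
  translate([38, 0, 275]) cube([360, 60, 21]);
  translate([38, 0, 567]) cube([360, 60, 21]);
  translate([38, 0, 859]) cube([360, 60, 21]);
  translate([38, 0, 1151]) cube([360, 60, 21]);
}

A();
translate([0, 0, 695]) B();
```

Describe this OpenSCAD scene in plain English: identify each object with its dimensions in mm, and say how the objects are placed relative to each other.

A is a table: top 613 mm (x) × 538 mm (y), 36 mm thick, upper face at z = 695 mm, on four 88×88 mm square legs, each inset 32 mm from the nearest pair of top edges, running from z = 0 to the bottom of the top.

B is a wooden ladder with two side rails of 38×60 mm section and 1299 mm height, set 436 mm apart overall. Between them run 4 rectangular rungs (60 mm deep, 21 mm thick), front faces flush with the rails' −y face. The bottom of the first rung is 275 mm above the floor and each subsequent rung is 292 mm higher than the one below.

The ladder is on top of the table.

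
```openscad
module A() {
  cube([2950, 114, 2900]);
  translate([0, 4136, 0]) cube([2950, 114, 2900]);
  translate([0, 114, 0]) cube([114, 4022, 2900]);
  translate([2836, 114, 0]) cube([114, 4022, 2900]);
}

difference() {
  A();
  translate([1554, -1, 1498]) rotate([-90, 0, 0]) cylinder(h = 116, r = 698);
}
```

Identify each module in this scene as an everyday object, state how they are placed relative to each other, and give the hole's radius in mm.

A is a house frame. The house frame has a circular hole through its front wall. The hole's radius is 698 mm.

The subtracted cylinder has r = 698 mm.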